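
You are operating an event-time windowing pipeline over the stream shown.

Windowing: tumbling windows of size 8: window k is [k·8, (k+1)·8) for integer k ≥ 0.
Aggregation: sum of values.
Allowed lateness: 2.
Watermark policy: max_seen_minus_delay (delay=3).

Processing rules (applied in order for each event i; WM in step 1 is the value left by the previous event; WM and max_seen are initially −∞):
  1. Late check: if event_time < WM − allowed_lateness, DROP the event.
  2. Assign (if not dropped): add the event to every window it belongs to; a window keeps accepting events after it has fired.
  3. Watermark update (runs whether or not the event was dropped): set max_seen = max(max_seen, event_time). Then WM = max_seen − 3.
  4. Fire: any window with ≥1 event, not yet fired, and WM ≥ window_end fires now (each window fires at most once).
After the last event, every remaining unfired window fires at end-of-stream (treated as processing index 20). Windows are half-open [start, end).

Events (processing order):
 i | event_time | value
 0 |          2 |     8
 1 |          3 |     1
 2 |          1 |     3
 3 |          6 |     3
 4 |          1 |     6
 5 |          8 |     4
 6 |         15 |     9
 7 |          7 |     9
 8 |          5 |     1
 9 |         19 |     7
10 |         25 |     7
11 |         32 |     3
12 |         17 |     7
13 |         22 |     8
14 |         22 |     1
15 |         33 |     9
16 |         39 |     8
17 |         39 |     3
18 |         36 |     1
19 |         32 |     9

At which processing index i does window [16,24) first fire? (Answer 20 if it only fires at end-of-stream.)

i=0 t=2 v=8: → [0,8); WM=-1
i=1 t=3 v=1: → [0,8); WM=0
i=2 t=1 v=3: → [0,8); WM=0
i=3 t=6 v=3: → [0,8); WM=3
i=4 t=1 v=6: → [0,8); WM=3
i=5 t=8 v=4: → [8,16); WM=5
i=6 t=15 v=9: → [8,16); WM=12; [0,8) fires=21
i=7 t=7 v=9: DROP (t<12-2); WM=12
i=8 t=5 v=1: DROP (t<12-2); WM=12
i=9 t=19 v=7: → [16,24); WM=16; [8,16) fires=13
i=10 t=25 v=7: → [24,32); WM=22
i=11 t=32 v=3: → [32,40); WM=29; [16,24) fires=7
i=12 t=17 v=7: DROP (t<29-2); WM=29
i=13 t=22 v=8: DROP (t<29-2); WM=29
i=14 t=22 v=1: DROP (t<29-2); WM=29
i=15 t=33 v=9: → [32,40); WM=30
i=16 t=39 v=8: → [32,40); WM=36; [24,32) fires=7
i=17 t=39 v=3: → [32,40); WM=36
i=18 t=36 v=1: → [32,40); WM=36
i=19 t=32 v=9: DROP (t<36-2); WM=36

11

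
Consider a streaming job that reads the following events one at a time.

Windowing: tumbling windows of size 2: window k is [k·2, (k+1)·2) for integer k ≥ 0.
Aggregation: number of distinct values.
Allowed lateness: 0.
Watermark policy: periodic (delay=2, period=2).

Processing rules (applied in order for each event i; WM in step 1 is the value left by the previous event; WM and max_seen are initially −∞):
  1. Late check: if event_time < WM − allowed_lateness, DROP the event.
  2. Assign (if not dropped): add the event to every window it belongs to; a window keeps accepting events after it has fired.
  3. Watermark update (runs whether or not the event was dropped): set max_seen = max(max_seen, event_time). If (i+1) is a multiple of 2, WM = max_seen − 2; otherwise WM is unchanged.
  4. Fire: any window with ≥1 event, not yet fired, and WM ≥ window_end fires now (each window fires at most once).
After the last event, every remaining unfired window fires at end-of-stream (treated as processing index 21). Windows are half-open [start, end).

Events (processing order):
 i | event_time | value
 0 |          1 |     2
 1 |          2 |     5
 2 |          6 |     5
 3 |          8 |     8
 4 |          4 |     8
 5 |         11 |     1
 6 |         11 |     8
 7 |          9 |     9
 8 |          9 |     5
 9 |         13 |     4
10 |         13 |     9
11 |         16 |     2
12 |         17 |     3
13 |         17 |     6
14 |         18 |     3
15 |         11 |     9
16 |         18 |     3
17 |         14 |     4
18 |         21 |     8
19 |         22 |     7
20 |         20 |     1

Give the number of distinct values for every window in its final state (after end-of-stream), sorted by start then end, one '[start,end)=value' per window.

i=0 t=1 v=2: → [0,2); WM=−∞
i=1 t=2 v=5: → [2,4); WM=0
i=2 t=6 v=5: → [6,8); WM=0
i=3 t=8 v=8: → [8,10); WM=6; [0,2) fires=1 [2,4) fires=1
i=4 t=4 v=8: DROP (t<6-0); WM=6
i=5 t=11 v=1: → [10,12); WM=9; [6,8) fires=1
i=6 t=11 v=8: → [10,12); WM=9
i=7 t=9 v=9: → [8,10); WM=9
i=8 t=9 v=5: → [8,10); WM=9
i=9 t=13 v=4: → [12,14); WM=11; [8,10) fires=3
i=10 t=13 v=9: → [12,14); WM=11
i=11 t=16 v=2: → [16,18); WM=14; [10,12) fires=2 [12,14) fires=2
i=12 t=17 v=3: → [16,18); WM=14
i=13 t=17 v=6: → [16,18); WM=15
i=14 t=18 v=3: → [18,20); WM=15
i=15 t=11 v=9: DROP (t<15-0); WM=16
i=16 t=18 v=3: → [18,20); WM=16
i=17 t=14 v=4: DROP (t<16-0); WM=16
i=18 t=21 v=8: → [20,22); WM=16
i=19 t=22 v=7: → [22,24); WM=20; [16,18) fires=3 [18,20) fires=1
i=20 t=20 v=1: → [20,22); WM=20

[0,2)=1 [2,4)=1 [6,8)=1 [8,10)=3 [10,12)=2 [12,14)=2 [16,18)=3 [18,20)=1 [20,22)=2 [22,24)=1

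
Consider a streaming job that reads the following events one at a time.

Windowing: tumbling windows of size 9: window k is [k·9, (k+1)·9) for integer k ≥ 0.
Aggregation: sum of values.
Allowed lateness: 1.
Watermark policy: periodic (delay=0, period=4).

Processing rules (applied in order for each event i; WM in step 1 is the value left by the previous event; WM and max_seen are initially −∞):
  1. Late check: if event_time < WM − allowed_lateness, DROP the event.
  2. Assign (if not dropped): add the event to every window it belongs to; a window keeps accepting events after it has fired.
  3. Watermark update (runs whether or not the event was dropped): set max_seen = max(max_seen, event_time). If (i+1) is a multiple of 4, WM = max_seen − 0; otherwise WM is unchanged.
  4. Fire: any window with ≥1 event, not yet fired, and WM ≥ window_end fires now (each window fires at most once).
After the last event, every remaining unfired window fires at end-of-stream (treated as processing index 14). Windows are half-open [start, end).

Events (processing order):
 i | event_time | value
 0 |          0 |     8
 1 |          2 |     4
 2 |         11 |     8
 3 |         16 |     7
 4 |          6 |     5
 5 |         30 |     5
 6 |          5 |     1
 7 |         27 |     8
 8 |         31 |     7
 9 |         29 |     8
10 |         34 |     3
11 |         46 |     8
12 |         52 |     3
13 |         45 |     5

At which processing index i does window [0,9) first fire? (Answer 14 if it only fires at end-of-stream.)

3

i=0 t=0 v=8: → [0,9); WM=−∞
i=1 t=2 v=4: → [0,9); WM=−∞
i=2 t=11 v=8: → [9,18); WM=−∞
i=3 t=16 v=7: → [9,18); WM=16; [0,9) fires=12
i=4 t=6 v=5: DROP (t<16-1); WM=16
i=5 t=30 v=5: → [27,36); WM=16
i=6 t=5 v=1: DROP (t<16-1); WM=16
i=7 t=27 v=8: → [27,36); WM=30; [9,18) fires=15
i=8 t=31 v=7: → [27,36); WM=30
i=9 t=29 v=8: → [27,36); WM=30
i=10 t=34 v=3: → [27,36); WM=30
i=11 t=46 v=8: → [45,54); WM=46; [27,36) fires=31
i=12 t=52 v=3: → [45,54); WM=46
i=13 t=45 v=5: → [45,54); WM=46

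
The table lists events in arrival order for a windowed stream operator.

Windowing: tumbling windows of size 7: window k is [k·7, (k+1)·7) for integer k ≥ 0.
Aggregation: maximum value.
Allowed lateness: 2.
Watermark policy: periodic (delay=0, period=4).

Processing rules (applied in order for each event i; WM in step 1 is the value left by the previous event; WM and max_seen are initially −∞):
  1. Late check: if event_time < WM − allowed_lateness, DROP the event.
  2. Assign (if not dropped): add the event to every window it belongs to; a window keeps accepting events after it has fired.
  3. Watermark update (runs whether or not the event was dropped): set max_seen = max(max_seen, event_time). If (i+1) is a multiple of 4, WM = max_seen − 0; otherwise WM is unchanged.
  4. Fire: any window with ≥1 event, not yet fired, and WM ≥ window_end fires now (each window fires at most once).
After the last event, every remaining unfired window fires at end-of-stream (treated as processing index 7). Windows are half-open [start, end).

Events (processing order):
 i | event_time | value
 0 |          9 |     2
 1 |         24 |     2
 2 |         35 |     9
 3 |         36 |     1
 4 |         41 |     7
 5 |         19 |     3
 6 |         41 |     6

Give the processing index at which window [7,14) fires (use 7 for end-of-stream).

i=0 t=9 v=2: → [7,14); WM=−∞
i=1 t=24 v=2: → [21,28); WM=−∞
i=2 t=35 v=9: → [35,42); WM=−∞
i=3 t=36 v=1: → [35,42); WM=36; [7,14) fires=2 [21,28) fires=2
i=4 t=41 v=7: → [35,42); WM=36
i=5 t=19 v=3: DROP (t<36-2); WM=36
i=6 t=41 v=6: → [35,42); WM=36

3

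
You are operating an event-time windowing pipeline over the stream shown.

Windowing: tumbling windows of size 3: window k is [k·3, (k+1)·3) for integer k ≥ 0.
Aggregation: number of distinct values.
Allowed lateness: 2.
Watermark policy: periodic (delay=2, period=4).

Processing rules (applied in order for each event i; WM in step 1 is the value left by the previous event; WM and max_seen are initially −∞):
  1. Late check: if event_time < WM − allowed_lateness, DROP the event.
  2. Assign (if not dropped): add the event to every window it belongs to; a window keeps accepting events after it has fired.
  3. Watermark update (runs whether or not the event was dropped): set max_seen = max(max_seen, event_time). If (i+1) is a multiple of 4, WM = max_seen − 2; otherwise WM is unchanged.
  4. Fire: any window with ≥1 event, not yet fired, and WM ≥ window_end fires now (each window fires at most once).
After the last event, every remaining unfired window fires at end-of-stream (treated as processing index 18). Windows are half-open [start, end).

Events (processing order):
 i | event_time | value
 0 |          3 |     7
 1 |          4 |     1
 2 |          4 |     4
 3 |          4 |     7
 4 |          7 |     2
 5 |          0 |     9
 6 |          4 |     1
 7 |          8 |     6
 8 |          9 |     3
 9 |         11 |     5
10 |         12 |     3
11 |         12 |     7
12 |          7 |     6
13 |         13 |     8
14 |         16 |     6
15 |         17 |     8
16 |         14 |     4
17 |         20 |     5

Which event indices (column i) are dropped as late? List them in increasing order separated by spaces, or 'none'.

12

i=0 t=3 v=7: → [3,6); WM=−∞
i=1 t=4 v=1: → [3,6); WM=−∞
i=2 t=4 v=4: → [3,6); WM=−∞
i=3 t=4 v=7: → [3,6); WM=2
i=4 t=7 v=2: → [6,9); WM=2
i=5 t=0 v=9: → [0,3); WM=2
i=6 t=4 v=1: → [3,6); WM=2
i=7 t=8 v=6: → [6,9); WM=6; [0,3) fires=1 [3,6) fires=3
i=8 t=9 v=3: → [9,12); WM=6
i=9 t=11 v=5: → [9,12); WM=6
i=10 t=12 v=3: → [12,15); WM=6
i=11 t=12 v=7: → [12,15); WM=10; [6,9) fires=2
i=12 t=7 v=6: DROP (t<10-2); WM=10
i=13 t=13 v=8: → [12,15); WM=10
i=14 t=16 v=6: → [15,18); WM=10
i=15 t=17 v=8: → [15,18); WM=15; [9,12) fires=2 [12,15) fires=3
i=16 t=14 v=4: → [12,15); WM=15
i=17 t=20 v=5: → [18,21); WM=15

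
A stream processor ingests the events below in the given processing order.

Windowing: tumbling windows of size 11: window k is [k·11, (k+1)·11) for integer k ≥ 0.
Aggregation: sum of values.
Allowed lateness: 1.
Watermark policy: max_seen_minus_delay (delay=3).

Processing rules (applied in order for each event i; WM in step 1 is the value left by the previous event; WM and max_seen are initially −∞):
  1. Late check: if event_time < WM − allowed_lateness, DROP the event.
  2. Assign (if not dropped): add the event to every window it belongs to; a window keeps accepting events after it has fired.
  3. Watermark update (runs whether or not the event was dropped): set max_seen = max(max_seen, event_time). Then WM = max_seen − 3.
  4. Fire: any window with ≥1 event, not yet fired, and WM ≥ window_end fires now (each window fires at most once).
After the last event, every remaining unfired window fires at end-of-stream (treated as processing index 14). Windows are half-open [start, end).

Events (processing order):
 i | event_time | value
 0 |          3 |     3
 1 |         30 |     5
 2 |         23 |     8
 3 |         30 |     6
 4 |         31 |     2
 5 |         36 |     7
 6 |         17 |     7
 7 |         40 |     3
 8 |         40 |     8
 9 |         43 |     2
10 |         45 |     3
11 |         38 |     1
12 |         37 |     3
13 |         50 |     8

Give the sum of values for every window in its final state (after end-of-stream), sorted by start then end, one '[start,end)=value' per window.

i=0 t=3 v=3: → [0,11); WM=0
i=1 t=30 v=5: → [22,33); WM=27; [0,11) fires=3
i=2 t=23 v=8: DROP (t<27-1); WM=27
i=3 t=30 v=6: → [22,33); WM=27
i=4 t=31 v=2: → [22,33); WM=28
i=5 t=36 v=7: → [33,44); WM=33; [22,33) fires=13
i=6 t=17 v=7: DROP (t<33-1); WM=33
i=7 t=40 v=3: → [33,44); WM=37
i=8 t=40 v=8: → [33,44); WM=37
i=9 t=43 v=2: → [33,44); WM=40
i=10 t=45 v=3: → [44,55); WM=42
i=11 t=38 v=1: DROP (t<42-1); WM=42
i=12 t=37 v=3: DROP (t<42-1); WM=42
i=13 t=50 v=8: → [44,55); WM=47; [33,44) fires=20

[0,11)=3 [22,33)=13 [33,44)=20 [44,55)=11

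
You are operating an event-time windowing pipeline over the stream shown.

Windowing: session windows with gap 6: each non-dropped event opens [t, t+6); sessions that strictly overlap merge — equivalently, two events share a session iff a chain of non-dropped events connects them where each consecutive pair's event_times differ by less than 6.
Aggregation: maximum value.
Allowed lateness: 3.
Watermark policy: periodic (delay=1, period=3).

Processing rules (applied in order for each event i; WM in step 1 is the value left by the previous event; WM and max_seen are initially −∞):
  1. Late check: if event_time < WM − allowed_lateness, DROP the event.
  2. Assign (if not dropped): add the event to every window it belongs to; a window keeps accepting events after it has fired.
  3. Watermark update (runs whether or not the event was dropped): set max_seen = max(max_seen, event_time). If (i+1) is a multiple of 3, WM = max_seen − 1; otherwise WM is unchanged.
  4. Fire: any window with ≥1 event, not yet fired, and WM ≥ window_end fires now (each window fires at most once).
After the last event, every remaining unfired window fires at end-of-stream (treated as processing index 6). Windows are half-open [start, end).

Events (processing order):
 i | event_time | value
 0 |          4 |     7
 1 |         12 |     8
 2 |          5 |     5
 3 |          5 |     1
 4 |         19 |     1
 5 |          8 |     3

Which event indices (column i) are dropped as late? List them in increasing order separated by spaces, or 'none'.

i=0 t=4 v=7: → [4,10); WM=−∞
i=1 t=12 v=8: → [12,18); WM=−∞
i=2 t=5 v=5: → [4,11); WM=11
i=3 t=5 v=1: DROP (t<11-3); WM=11
i=4 t=19 v=1: → [19,25); WM=11
i=5 t=8 v=3: → [4,18); WM=18

3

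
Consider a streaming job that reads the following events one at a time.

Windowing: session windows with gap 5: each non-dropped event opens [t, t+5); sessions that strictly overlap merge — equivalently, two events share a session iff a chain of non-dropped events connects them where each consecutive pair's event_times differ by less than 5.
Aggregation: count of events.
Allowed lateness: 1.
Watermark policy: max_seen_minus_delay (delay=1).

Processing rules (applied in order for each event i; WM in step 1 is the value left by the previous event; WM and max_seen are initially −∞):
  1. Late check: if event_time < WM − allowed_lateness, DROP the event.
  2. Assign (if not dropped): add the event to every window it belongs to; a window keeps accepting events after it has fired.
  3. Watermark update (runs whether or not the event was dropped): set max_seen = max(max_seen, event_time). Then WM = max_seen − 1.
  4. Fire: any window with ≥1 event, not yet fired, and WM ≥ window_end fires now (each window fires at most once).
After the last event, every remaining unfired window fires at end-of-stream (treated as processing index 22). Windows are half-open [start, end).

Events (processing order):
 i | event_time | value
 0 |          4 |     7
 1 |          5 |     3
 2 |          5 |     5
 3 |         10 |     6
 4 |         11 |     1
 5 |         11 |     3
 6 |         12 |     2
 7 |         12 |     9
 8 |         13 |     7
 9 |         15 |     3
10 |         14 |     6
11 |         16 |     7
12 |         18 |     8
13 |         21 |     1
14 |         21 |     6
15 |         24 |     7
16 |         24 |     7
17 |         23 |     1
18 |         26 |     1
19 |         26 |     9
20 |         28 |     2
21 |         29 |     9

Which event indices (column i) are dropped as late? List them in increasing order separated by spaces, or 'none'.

none

i=0 t=4 v=7: → [4,9); WM=3
i=1 t=5 v=3: → [4,10); WM=4
i=2 t=5 v=5: → [4,10); WM=4
i=3 t=10 v=6: → [10,15); WM=9
i=4 t=11 v=1: → [10,16); WM=10
i=5 t=11 v=3: → [10,16); WM=10
i=6 t=12 v=2: → [10,17); WM=11
i=7 t=12 v=9: → [10,17); WM=11
i=8 t=13 v=7: → [10,18); WM=12
i=9 t=15 v=3: → [10,20); WM=14
i=10 t=14 v=6: → [10,20); WM=14
i=11 t=16 v=7: → [10,21); WM=15
i=12 t=18 v=8: → [10,23); WM=17
i=13 t=21 v=1: → [10,26); WM=20
i=14 t=21 v=6: → [10,26); WM=20
i=15 t=24 v=7: → [10,29); WM=23
i=16 t=24 v=7: → [10,29); WM=23
i=17 t=23 v=1: → [10,29); WM=23
i=18 t=26 v=1: → [10,31); WM=25
i=19 t=26 v=9: → [10,31); WM=25
i=20 t=28 v=2: → [10,33); WM=27
i=21 t=29 v=9: → [10,34); WM=28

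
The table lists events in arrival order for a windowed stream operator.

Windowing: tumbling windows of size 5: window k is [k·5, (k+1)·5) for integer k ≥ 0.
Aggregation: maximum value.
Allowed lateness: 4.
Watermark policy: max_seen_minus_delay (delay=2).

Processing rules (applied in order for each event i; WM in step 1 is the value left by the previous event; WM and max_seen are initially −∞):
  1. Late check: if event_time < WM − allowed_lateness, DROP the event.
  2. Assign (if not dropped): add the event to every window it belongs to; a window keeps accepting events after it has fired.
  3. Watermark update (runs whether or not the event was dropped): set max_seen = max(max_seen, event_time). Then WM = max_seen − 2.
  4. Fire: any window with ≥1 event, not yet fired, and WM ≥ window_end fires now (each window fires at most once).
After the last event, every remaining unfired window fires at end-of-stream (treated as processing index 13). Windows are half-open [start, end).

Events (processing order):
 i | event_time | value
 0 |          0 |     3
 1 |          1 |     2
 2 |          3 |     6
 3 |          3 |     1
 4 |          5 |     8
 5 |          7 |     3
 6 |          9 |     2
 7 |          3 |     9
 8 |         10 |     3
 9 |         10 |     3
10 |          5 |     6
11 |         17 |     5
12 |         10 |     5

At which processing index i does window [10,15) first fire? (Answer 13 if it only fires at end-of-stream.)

11

i=0 t=0 v=3: → [0,5); WM=-2
i=1 t=1 v=2: → [0,5); WM=-1
i=2 t=3 v=6: → [0,5); WM=1
i=3 t=3 v=1: → [0,5); WM=1
i=4 t=5 v=8: → [5,10); WM=3
i=5 t=7 v=3: → [5,10); WM=5; [0,5) fires=6
i=6 t=9 v=2: → [5,10); WM=7
i=7 t=3 v=9: → [0,5); WM=7
i=8 t=10 v=3: → [10,15); WM=8
i=9 t=10 v=3: → [10,15); WM=8
i=10 t=5 v=6: → [5,10); WM=8
i=11 t=17 v=5: → [15,20); WM=15; [5,10) fires=8 [10,15) fires=3
i=12 t=10 v=5: DROP (t<15-4); WM=15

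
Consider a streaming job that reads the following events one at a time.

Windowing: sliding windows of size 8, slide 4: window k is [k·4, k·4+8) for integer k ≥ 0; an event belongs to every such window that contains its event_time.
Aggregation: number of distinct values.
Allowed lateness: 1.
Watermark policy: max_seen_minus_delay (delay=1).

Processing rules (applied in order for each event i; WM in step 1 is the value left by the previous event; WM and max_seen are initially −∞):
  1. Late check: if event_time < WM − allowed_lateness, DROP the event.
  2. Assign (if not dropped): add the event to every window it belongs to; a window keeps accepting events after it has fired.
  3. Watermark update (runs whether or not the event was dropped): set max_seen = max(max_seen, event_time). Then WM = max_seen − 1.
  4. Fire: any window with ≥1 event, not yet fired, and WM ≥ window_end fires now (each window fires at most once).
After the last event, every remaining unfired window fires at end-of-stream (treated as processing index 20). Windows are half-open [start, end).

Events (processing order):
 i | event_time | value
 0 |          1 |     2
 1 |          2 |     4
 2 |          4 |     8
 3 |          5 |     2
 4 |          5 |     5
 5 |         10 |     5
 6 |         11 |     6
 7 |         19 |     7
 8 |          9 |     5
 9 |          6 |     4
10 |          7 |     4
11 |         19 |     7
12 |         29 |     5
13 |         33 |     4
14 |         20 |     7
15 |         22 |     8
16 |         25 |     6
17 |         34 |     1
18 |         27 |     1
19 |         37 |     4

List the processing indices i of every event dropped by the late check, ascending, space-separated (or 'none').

i=0 t=1 v=2: → [0,8); WM=0
i=1 t=2 v=4: → [0,8); WM=1
i=2 t=4 v=8: → [4,12),[0,8); WM=3
i=3 t=5 v=2: → [4,12),[0,8); WM=4
i=4 t=5 v=5: → [4,12),[0,8); WM=4
i=5 t=10 v=5: → [8,16),[4,12); WM=9; [0,8) fires=4
i=6 t=11 v=6: → [8,16),[4,12); WM=10
i=7 t=19 v=7: → [16,24),[12,20); WM=18; [4,12) fires=4 [8,16) fires=2
i=8 t=9 v=5: DROP (t<18-1); WM=18
i=9 t=6 v=4: DROP (t<18-1); WM=18
i=10 t=7 v=4: DROP (t<18-1); WM=18
i=11 t=19 v=7: → [16,24),[12,20); WM=18
i=12 t=29 v=5: → [28,36),[24,32); WM=28; [12,20) fires=1 [16,24) fires=1
i=13 t=33 v=4: → [32,40),[28,36); WM=32; [24,32) fires=1
i=14 t=20 v=7: DROP (t<32-1); WM=32
i=15 t=22 v=8: DROP (t<32-1); WM=32
i=16 t=25 v=6: DROP (t<32-1); WM=32
i=17 t=34 v=1: → [32,40),[28,36); WM=33
i=18 t=27 v=1: DROP (t<33-1); WM=33
i=19 t=37 v=4: → [36,44),[32,40); WM=36; [28,36) fires=3

8 9 10 14 15 16 18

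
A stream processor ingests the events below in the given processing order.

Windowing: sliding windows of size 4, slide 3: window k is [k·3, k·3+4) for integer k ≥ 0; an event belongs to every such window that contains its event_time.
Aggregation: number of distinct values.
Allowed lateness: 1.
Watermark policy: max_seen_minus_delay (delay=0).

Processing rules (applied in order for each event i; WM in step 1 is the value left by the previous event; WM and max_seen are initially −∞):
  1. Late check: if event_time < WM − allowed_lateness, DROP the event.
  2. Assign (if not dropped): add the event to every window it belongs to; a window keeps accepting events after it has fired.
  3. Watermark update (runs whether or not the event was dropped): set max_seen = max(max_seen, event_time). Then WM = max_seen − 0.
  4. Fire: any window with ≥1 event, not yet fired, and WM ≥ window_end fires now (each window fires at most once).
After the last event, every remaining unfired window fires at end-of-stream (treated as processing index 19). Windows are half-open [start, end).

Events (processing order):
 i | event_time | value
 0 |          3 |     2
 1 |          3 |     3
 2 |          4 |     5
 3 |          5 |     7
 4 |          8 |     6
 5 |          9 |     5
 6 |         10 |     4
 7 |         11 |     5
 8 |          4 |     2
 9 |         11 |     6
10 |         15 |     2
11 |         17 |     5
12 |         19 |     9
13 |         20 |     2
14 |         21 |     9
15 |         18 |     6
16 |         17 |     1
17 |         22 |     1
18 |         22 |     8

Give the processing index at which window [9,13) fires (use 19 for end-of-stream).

i=0 t=3 v=2: → [3,7),[0,4); WM=3
i=1 t=3 v=3: → [3,7),[0,4); WM=3
i=2 t=4 v=5: → [3,7); WM=4; [0,4) fires=2
i=3 t=5 v=7: → [3,7); WM=5
i=4 t=8 v=6: → [6,10); WM=8; [3,7) fires=4
i=5 t=9 v=5: → [9,13),[6,10); WM=9
i=6 t=10 v=4: → [9,13); WM=10; [6,10) fires=2
i=7 t=11 v=5: → [9,13); WM=11
i=8 t=4 v=2: DROP (t<11-1); WM=11
i=9 t=11 v=6: → [9,13); WM=11
i=10 t=15 v=2: → [15,19),[12,16); WM=15; [9,13) fires=3
i=11 t=17 v=5: → [15,19); WM=17; [12,16) fires=1
i=12 t=19 v=9: → [18,22); WM=19; [15,19) fires=2
i=13 t=20 v=2: → [18,22); WM=20
i=14 t=21 v=9: → [21,25),[18,22); WM=21
i=15 t=18 v=6: DROP (t<21-1); WM=21
i=16 t=17 v=1: DROP (t<21-1); WM=21
i=17 t=22 v=1: → [21,25); WM=22; [18,22) fires=2
i=18 t=22 v=8: → [21,25); WM=22

10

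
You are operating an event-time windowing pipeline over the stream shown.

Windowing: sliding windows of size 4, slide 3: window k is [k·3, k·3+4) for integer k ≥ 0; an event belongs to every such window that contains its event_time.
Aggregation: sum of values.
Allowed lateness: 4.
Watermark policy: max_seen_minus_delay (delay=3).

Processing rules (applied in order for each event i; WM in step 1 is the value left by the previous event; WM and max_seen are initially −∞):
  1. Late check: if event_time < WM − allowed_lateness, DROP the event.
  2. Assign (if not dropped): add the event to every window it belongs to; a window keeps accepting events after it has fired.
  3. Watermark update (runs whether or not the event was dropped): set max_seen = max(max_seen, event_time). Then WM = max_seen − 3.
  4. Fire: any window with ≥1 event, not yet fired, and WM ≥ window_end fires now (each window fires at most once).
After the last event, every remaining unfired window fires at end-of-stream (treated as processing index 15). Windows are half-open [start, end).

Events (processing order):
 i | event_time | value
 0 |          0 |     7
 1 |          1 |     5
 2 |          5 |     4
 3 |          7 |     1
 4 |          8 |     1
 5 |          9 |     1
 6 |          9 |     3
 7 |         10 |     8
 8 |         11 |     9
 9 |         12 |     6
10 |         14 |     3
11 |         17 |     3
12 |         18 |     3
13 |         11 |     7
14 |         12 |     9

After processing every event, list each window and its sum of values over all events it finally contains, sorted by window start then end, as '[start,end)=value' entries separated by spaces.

i=0 t=0 v=7: → [0,4); WM=-3
i=1 t=1 v=5: → [0,4); WM=-2
i=2 t=5 v=4: → [3,7); WM=2
i=3 t=7 v=1: → [6,10); WM=4; [0,4) fires=12
i=4 t=8 v=1: → [6,10); WM=5
i=5 t=9 v=1: → [9,13),[6,10); WM=6
i=6 t=9 v=3: → [9,13),[6,10); WM=6
i=7 t=10 v=8: → [9,13); WM=7; [3,7) fires=4
i=8 t=11 v=9: → [9,13); WM=8
i=9 t=12 v=6: → [12,16),[9,13); WM=9
i=10 t=14 v=3: → [12,16); WM=11; [6,10) fires=6
i=11 t=17 v=3: → [15,19); WM=14; [9,13) fires=27
i=12 t=18 v=3: → [18,22),[15,19); WM=15
i=13 t=11 v=7: → [9,13); WM=15
i=14 t=12 v=9: → [12,16),[9,13); WM=15

[0,4)=12 [3,7)=4 [6,10)=6 [9,13)=43 [12,16)=18 [15,19)=6 [18,22)=3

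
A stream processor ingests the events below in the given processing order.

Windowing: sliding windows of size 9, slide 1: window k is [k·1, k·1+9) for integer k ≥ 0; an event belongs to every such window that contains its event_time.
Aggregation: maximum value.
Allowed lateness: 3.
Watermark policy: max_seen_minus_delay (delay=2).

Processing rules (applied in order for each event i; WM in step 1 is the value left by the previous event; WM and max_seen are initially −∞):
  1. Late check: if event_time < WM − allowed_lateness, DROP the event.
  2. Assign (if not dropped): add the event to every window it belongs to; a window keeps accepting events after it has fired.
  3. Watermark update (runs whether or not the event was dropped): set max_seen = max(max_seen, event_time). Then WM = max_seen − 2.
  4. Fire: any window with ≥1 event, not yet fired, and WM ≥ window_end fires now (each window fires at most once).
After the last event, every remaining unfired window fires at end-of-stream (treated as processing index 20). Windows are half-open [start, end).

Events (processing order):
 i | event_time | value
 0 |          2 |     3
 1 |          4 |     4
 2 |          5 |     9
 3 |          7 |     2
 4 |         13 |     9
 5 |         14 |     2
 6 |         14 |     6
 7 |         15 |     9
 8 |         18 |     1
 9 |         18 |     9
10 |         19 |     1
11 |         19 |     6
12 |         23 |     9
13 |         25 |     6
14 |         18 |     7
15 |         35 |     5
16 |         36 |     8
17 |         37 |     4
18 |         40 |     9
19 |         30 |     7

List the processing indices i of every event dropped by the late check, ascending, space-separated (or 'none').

14 19

i=0 t=2 v=3: → [2,11),[1,10),[0,9); WM=0
i=1 t=4 v=4: → [4,13),[3,12),[2,11),[1,10),[0,9); WM=2
i=2 t=5 v=9: → [5,14),[4,13),[3,12),[2,11),[1,10),[0,9); WM=3
i=3 t=7 v=2: → [7,16),[6,15),[5,14),[4,13),[3,12),[2,11),[1,10),[0,9); WM=5
i=4 t=13 v=9: → [13,22),[12,21),[11,20),[10,19),[9,18),[8,17),[7,16),[6,15),[5,14); WM=11; [0,9) fires=9 [1,10) fires=9 [2,11) fires=9
i=5 t=14 v=2: → [14,23),[13,22),[12,21),[11,20),[10,19),[9,18),[8,17),[7,16),[6,15); WM=12; [3,12) fires=9
i=6 t=14 v=6: → [14,23),[13,22),[12,21),[11,20),[10,19),[9,18),[8,17),[7,16),[6,15); WM=12
i=7 t=15 v=9: → [15,24),[14,23),[13,22),[12,21),[11,20),[10,19),[9,18),[8,17),[7,16); WM=13; [4,13) fires=9
i=8 t=18 v=1: → [18,27),[17,26),[16,25),[15,24),[14,23),[13,22),[12,21),[11,20),[10,19); WM=16; [5,14) fires=9 [6,15) fires=9 [7,16) fires=9
i=9 t=18 v=9: → [18,27),[17,26),[16,25),[15,24),[14,23),[13,22),[12,21),[11,20),[10,19); WM=16
i=10 t=19 v=1: → [19,28),[18,27),[17,26),[16,25),[15,24),[14,23),[13,22),[12,21),[11,20); WM=17; [8,17) fires=9
i=11 t=19 v=6: → [19,28),[18,27),[17,26),[16,25),[15,24),[14,23),[13,22),[12,21),[11,20); WM=17
i=12 t=23 v=9: → [23,32),[22,31),[21,30),[20,29),[19,28),[18,27),[17,26),[16,25),[15,24); WM=21; [9,18) fires=9 [10,19) fires=9 [11,20) fires=9 [12,21) fires=9
i=13 t=25 v=6: → [25,34),[24,33),[23,32),[22,31),[21,30),[20,29),[19,28),[18,27),[17,26); WM=23; [13,22) fires=9 [14,23) fires=9
i=14 t=18 v=7: DROP (t<23-3); WM=23
i=15 t=35 v=5: → [35,44),[34,43),[33,42),[32,41),[31,40),[30,39),[29,38),[28,37),[27,36); WM=33; [15,24) fires=9 [16,25) fires=9 [17,26) fires=9 [18,27) fires=9 [19,28) fires=9 [20,29) fires=9 [21,30) fires=9 [22,31) fires=9 [23,32) fires=9 [24,33) fires=6
i=16 t=36 v=8: → [36,45),[35,44),[34,43),[33,42),[32,41),[31,40),[30,39),[29,38),[28,37); WM=34; [25,34) fires=6
i=17 t=37 v=4: → [37,46),[36,45),[35,44),[34,43),[33,42),[32,41),[31,40),[30,39),[29,38); WM=35
i=18 t=40 v=9: → [40,49),[39,48),[38,47),[37,46),[36,45),[35,44),[34,43),[33,42),[32,41); WM=38; [27,36) fires=5 [28,37) fires=8 [29,38) fires=8
i=19 t=30 v=7: DROP (t<38-3); WM=38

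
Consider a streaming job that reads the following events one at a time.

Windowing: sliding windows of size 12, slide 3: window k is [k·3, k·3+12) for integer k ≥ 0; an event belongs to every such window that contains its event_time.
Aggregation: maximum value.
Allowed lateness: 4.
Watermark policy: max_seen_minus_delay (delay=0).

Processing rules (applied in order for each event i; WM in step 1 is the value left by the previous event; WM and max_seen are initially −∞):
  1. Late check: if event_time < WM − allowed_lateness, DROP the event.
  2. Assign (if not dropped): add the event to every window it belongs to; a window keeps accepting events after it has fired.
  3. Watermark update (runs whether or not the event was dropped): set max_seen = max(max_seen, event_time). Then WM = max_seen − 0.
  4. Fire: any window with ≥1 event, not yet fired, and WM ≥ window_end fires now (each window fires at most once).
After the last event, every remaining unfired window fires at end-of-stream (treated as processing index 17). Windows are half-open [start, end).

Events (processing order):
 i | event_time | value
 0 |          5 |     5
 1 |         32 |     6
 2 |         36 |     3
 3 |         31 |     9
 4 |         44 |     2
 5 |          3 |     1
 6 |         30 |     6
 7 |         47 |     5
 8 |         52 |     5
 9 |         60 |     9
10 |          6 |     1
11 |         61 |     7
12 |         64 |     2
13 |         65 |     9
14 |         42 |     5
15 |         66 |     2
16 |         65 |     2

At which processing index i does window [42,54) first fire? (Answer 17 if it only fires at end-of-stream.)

i=0 t=5 v=5: → [3,15),[0,12); WM=5
i=1 t=32 v=6: → [30,42),[27,39),[24,36),[21,33); WM=32; [0,12) fires=5 [3,15) fires=5
i=2 t=36 v=3: → [36,48),[33,45),[30,42),[27,39); WM=36; [21,33) fires=6 [24,36) fires=6
i=3 t=31 v=9: DROP (t<36-4); WM=36
i=4 t=44 v=2: → [42,54),[39,51),[36,48),[33,45); WM=44; [27,39) fires=6 [30,42) fires=6
i=5 t=3 v=1: DROP (t<44-4); WM=44
i=6 t=30 v=6: DROP (t<44-4); WM=44
i=7 t=47 v=5: → [45,57),[42,54),[39,51),[36,48); WM=47; [33,45) fires=3
i=8 t=52 v=5: → [51,63),[48,60),[45,57),[42,54); WM=52; [36,48) fires=5 [39,51) fires=5
i=9 t=60 v=9: → [60,72),[57,69),[54,66),[51,63); WM=60; [42,54) fires=5 [45,57) fires=5 [48,60) fires=5
i=10 t=6 v=1: DROP (t<60-4); WM=60
i=11 t=61 v=7: → [60,72),[57,69),[54,66),[51,63); WM=61
i=12 t=64 v=2: → [63,75),[60,72),[57,69),[54,66); WM=64; [51,63) fires=9
i=13 t=65 v=9: → [63,75),[60,72),[57,69),[54,66); WM=65
i=14 t=42 v=5: DROP (t<65-4); WM=65
i=15 t=66 v=2: → [66,78),[63,75),[60,72),[57,69); WM=66; [54,66) fires=9
i=16 t=65 v=2: → [63,75),[60,72),[57,69),[54,66); WM=66

9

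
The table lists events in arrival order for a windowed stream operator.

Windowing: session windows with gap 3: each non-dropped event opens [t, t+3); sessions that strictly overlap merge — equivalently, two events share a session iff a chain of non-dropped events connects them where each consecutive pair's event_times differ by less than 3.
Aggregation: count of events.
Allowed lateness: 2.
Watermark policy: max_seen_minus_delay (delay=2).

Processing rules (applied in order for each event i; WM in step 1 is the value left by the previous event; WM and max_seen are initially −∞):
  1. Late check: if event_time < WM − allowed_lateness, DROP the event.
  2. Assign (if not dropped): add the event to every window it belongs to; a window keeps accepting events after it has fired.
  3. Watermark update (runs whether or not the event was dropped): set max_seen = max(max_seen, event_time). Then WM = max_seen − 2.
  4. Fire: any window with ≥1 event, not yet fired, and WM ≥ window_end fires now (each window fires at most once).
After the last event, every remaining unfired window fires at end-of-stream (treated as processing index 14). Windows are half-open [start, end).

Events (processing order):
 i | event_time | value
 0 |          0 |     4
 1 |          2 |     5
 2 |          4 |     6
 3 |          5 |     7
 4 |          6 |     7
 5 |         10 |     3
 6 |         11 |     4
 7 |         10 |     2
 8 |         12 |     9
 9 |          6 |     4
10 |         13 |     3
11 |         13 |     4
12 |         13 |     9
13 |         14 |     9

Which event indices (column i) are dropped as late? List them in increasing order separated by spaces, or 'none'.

i=0 t=0 v=4: → [0,3); WM=-2
i=1 t=2 v=5: → [0,5); WM=0
i=2 t=4 v=6: → [0,7); WM=2
i=3 t=5 v=7: → [0,8); WM=3
i=4 t=6 v=7: → [0,9); WM=4
i=5 t=10 v=3: → [10,13); WM=8
i=6 t=11 v=4: → [10,14); WM=9
i=7 t=10 v=2: → [10,14); WM=9
i=8 t=12 v=9: → [10,15); WM=10
i=9 t=6 v=4: DROP (t<10-2); WM=10
i=10 t=13 v=3: → [10,16); WM=11
i=11 t=13 v=4: → [10,16); WM=11
i=12 t=13 v=9: → [10,16); WM=11
i=13 t=14 v=9: → [10,17); WM=12

9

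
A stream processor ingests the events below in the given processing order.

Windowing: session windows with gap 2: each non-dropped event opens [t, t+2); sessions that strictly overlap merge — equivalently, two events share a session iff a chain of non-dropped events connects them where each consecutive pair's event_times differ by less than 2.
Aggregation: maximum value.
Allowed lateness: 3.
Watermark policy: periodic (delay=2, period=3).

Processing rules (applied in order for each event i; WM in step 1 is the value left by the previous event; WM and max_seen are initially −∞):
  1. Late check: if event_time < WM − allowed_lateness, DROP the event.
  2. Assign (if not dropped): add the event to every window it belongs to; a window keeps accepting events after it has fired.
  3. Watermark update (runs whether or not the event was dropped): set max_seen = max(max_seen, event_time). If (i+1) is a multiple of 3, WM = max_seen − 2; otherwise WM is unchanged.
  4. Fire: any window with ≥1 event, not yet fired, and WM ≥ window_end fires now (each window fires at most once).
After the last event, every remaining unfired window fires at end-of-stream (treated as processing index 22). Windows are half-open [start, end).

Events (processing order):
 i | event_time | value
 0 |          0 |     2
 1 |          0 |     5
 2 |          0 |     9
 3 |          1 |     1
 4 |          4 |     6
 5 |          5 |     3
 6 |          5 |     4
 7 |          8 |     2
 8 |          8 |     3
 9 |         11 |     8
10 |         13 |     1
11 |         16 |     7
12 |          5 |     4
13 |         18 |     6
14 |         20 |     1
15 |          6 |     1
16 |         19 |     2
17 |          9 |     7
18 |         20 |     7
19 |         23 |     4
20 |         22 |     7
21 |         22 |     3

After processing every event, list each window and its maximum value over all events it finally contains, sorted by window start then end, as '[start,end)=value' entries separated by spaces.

i=0 t=0 v=2: → [0,2); WM=−∞
i=1 t=0 v=5: → [0,2); WM=−∞
i=2 t=0 v=9: → [0,2); WM=-2
i=3 t=1 v=1: → [0,3); WM=-2
i=4 t=4 v=6: → [4,6); WM=-2
i=5 t=5 v=3: → [4,7); WM=3
i=6 t=5 v=4: → [4,7); WM=3
i=7 t=8 v=2: → [8,10); WM=3
i=8 t=8 v=3: → [8,10); WM=6
i=9 t=11 v=8: → [11,13); WM=6
i=10 t=13 v=1: → [13,15); WM=6
i=11 t=16 v=7: → [16,18); WM=14
i=12 t=5 v=4: DROP (t<14-3); WM=14
i=13 t=18 v=6: → [18,20); WM=14
i=14 t=20 v=1: → [20,22); WM=18
i=15 t=6 v=1: DROP (t<18-3); WM=18
i=16 t=19 v=2: → [18,22); WM=18
i=17 t=9 v=7: DROP (t<18-3); WM=18
i=18 t=20 v=7: → [18,22); WM=18
i=19 t=23 v=4: → [23,25); WM=18
i=20 t=22 v=7: → [22,25); WM=21
i=21 t=22 v=3: → [22,25); WM=21

[0,3)=9 [4,7)=6 [8,10)=3 [11,13)=8 [13,15)=1 [16,18)=7 [18,22)=7 [22,25)=7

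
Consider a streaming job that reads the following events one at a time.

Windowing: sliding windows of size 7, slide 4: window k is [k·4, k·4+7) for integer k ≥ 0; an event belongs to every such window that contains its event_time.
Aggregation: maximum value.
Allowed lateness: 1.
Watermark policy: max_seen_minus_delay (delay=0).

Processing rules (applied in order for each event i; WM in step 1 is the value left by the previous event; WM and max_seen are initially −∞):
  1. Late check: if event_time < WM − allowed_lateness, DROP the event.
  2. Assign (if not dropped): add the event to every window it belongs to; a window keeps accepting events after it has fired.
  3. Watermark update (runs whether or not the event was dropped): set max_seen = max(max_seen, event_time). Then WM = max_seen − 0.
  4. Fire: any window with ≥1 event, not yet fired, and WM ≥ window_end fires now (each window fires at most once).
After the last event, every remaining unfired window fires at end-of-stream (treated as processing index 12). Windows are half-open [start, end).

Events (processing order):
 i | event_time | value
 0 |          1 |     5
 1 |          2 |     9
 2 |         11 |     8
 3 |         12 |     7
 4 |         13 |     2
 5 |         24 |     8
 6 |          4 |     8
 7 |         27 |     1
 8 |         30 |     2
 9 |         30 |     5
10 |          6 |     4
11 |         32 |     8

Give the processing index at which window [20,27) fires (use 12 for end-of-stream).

i=0 t=1 v=5: → [0,7); WM=1
i=1 t=2 v=9: → [0,7); WM=2
i=2 t=11 v=8: → [8,15); WM=11; [0,7) fires=9
i=3 t=12 v=7: → [12,19),[8,15); WM=12
i=4 t=13 v=2: → [12,19),[8,15); WM=13
i=5 t=24 v=8: → [24,31),[20,27); WM=24; [8,15) fires=8 [12,19) fires=7
i=6 t=4 v=8: DROP (t<24-1); WM=24
i=7 t=27 v=1: → [24,31); WM=27; [20,27) fires=8
i=8 t=30 v=2: → [28,35),[24,31); WM=30
i=9 t=30 v=5: → [28,35),[24,31); WM=30
i=10 t=6 v=4: DROP (t<30-1); WM=30
i=11 t=32 v=8: → [32,39),[28,35); WM=32; [24,31) fires=8

7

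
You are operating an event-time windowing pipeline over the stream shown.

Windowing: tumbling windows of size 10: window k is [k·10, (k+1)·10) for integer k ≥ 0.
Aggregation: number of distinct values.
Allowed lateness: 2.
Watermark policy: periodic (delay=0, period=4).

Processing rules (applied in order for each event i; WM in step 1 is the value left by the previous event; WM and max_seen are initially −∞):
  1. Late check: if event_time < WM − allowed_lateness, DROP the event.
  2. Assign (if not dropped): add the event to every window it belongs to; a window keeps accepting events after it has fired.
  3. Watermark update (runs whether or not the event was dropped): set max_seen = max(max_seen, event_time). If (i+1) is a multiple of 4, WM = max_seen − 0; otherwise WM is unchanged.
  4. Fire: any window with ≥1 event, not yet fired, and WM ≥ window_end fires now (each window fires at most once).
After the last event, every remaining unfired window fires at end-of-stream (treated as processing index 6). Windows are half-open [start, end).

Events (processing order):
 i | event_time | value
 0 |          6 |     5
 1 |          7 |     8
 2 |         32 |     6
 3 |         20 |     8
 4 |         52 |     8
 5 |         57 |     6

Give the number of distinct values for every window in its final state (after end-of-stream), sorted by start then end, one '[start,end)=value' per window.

i=0 t=6 v=5: → [0,10); WM=−∞
i=1 t=7 v=8: → [0,10); WM=−∞
i=2 t=32 v=6: → [30,40); WM=−∞
i=3 t=20 v=8: → [20,30); WM=32; [0,10) fires=2 [20,30) fires=1
i=4 t=52 v=8: → [50,60); WM=32
i=5 t=57 v=6: → [50,60); WM=32

[0,10)=2 [20,30)=1 [30,40)=1 [50,60)=2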